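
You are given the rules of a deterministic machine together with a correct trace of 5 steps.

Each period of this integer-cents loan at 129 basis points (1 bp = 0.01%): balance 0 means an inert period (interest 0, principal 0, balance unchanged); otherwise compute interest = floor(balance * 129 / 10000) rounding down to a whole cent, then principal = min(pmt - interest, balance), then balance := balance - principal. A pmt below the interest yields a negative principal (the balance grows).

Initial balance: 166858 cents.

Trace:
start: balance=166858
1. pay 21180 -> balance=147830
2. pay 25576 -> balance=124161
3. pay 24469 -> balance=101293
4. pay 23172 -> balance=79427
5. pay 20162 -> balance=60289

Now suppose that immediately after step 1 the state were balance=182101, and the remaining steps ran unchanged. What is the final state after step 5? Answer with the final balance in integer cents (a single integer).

96364

state after step 1 := balance=182101
2. pay 25576 -> balance=158874
3. pay 24469 -> balance=136454
4. pay 23172 -> balance=115042
5. pay 20162 -> balance=96364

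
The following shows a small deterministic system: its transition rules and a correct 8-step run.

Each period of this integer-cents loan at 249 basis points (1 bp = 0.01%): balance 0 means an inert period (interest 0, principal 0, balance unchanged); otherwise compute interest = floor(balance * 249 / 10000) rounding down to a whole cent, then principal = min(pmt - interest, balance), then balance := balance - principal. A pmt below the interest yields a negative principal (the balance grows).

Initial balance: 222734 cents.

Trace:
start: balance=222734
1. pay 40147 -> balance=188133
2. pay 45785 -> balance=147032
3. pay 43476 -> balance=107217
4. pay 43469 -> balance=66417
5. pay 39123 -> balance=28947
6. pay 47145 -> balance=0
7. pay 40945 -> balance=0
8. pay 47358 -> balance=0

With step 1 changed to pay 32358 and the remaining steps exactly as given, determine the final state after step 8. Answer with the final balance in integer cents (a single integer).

(re-executing from step 1 with the substitution; state before step 1: balance=222734)
1. pay 32358 -> balance=195922
2. pay 45785 -> balance=155015
3. pay 43476 -> balance=115398
4. pay 43469 -> balance=74802
5. pay 39123 -> balance=37541
6. pay 47145 -> balance=0
7. pay 40945 -> balance=0
8. pay 47358 -> balance=0

0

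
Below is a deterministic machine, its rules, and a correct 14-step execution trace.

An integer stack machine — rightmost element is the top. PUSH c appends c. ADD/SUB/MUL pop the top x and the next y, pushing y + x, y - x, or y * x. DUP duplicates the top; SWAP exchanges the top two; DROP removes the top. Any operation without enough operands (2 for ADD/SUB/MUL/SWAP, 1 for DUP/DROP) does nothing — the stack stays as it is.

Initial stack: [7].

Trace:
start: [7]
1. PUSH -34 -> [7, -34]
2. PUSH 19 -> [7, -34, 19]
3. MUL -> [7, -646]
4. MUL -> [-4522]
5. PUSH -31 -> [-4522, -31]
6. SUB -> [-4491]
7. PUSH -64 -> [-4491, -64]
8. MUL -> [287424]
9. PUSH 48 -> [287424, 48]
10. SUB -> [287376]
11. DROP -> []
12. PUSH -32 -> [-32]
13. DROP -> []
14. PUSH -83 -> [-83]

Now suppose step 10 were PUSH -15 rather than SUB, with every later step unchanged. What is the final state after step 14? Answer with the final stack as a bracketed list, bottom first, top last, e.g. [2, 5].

[287424, 48, -83]

(re-executing from step 10 with the substitution; state before step 10: [287424, 48])
10. PUSH -15 -> [287424, 48, -15]
11. DROP -> [287424, 48]
12. PUSH -32 -> [287424, 48, -32]
13. DROP -> [287424, 48]
14. PUSH -83 -> [287424, 48, -83]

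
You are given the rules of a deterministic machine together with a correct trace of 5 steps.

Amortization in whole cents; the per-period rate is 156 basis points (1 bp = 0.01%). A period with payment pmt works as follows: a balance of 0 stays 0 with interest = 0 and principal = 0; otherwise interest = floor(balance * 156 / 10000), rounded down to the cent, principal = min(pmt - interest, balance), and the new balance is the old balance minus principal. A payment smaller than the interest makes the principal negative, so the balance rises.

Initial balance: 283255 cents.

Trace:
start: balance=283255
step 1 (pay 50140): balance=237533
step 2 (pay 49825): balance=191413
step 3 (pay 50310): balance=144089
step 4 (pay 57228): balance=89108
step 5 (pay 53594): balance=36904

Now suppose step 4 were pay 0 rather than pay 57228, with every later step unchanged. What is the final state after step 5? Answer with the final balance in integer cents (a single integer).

(re-executing from step 4 with the substitution; state before step 4: balance=144089)
step 4 (pay 0): balance=146336
step 5 (pay 53594): balance=95024

95024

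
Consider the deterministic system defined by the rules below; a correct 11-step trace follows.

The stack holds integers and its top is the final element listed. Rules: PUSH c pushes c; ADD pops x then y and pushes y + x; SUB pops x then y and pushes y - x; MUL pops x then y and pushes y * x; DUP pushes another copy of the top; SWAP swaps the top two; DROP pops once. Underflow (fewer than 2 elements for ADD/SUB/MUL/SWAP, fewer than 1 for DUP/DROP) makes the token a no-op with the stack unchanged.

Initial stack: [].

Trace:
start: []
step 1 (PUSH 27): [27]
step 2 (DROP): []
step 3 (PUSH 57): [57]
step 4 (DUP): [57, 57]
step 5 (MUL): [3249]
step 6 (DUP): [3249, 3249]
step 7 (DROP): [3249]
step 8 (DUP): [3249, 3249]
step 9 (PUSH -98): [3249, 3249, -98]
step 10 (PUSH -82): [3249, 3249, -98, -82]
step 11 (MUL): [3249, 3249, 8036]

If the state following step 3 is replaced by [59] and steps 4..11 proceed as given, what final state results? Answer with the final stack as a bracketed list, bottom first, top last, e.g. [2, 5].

[3481, 3481, 8036]

state after step 3 := [59]
step 4 (DUP): [59, 59]
step 5 (MUL): [3481]
step 6 (DUP): [3481, 3481]
step 7 (DROP): [3481]
step 8 (DUP): [3481, 3481]
step 9 (PUSH -98): [3481, 3481, -98]
step 10 (PUSH -82): [3481, 3481, -98, -82]
step 11 (MUL): [3481, 3481, 8036]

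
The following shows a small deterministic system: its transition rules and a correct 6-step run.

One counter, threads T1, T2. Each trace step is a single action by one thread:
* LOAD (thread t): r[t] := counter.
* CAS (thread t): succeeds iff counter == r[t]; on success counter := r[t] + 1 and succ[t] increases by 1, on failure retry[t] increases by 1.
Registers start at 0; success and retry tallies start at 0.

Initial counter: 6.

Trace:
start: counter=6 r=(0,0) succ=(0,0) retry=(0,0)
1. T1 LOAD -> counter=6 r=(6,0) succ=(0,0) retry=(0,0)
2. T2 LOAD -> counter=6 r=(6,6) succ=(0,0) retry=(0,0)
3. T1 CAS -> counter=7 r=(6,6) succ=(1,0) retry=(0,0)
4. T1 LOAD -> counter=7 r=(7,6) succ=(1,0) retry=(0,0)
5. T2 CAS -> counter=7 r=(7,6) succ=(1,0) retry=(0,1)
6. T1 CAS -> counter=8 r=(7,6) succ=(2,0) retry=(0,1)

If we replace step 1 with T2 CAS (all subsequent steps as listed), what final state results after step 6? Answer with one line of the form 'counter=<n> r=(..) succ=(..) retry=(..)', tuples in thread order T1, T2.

(re-executing from step 1 with the substitution; state before step 1: counter=6 r=(0,0) succ=(0,0) retry=(0,0))
1. T2 CAS -> counter=6 r=(0,0) succ=(0,0) retry=(0,1)
2. T2 LOAD -> counter=6 r=(0,6) succ=(0,0) retry=(0,1)
3. T1 CAS -> counter=6 r=(0,6) succ=(0,0) retry=(1,1)
4. T1 LOAD -> counter=6 r=(6,6) succ=(0,0) retry=(1,1)
5. T2 CAS -> counter=7 r=(6,6) succ=(0,1) retry=(1,1)
6. T1 CAS -> counter=7 r=(6,6) succ=(0,1) retry=(2,1)

counter=7 r=(6,6) succ=(0,1) retry=(2,1)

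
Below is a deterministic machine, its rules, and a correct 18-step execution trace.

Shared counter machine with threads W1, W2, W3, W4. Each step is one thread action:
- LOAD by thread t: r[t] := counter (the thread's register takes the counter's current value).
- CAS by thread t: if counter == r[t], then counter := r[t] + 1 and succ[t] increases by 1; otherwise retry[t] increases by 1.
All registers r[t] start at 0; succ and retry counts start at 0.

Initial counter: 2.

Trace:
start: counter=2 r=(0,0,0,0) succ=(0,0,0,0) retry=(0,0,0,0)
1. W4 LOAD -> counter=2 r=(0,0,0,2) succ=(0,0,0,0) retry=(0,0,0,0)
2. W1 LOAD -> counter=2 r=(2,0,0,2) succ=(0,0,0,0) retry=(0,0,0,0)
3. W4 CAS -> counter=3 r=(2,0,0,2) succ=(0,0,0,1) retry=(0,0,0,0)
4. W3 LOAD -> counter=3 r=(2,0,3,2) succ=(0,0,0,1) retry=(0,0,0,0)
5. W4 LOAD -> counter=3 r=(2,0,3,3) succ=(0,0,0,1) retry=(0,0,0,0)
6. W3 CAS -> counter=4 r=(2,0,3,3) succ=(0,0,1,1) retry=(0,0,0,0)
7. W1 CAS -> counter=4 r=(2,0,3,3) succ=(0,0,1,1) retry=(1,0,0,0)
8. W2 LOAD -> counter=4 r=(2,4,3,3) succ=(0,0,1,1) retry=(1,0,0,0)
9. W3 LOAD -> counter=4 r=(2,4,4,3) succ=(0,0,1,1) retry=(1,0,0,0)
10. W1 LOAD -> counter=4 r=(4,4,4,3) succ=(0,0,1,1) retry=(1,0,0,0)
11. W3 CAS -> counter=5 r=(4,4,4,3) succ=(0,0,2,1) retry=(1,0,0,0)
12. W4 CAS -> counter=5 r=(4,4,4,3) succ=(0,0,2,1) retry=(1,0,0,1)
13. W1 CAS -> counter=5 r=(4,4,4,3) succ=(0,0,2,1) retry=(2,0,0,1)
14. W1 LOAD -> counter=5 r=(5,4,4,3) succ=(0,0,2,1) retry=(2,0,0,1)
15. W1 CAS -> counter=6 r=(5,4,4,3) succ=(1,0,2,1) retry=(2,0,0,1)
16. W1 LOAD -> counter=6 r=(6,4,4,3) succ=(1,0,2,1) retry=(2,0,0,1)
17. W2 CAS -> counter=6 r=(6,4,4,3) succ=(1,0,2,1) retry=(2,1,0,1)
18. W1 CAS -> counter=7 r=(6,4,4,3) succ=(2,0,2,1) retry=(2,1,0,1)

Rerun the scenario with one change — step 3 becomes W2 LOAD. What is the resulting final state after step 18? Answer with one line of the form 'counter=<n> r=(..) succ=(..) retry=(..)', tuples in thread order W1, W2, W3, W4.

counter=6 r=(5,3,3,2) succ=(2,0,2,0) retry=(2,1,0,1)

(re-executing from step 3 with the substitution; state before step 3: counter=2 r=(2,0,0,2) succ=(0,0,0,0) retry=(0,0,0,0))
3. W2 LOAD -> counter=2 r=(2,2,0,2) succ=(0,0,0,0) retry=(0,0,0,0)
4. W3 LOAD -> counter=2 r=(2,2,2,2) succ=(0,0,0,0) retry=(0,0,0,0)
5. W4 LOAD -> counter=2 r=(2,2,2,2) succ=(0,0,0,0) retry=(0,0,0,0)
6. W3 CAS -> counter=3 r=(2,2,2,2) succ=(0,0,1,0) retry=(0,0,0,0)
7. W1 CAS -> counter=3 r=(2,2,2,2) succ=(0,0,1,0) retry=(1,0,0,0)
8. W2 LOAD -> counter=3 r=(2,3,2,2) succ=(0,0,1,0) retry=(1,0,0,0)
9. W3 LOAD -> counter=3 r=(2,3,3,2) succ=(0,0,1,0) retry=(1,0,0,0)
10. W1 LOAD -> counter=3 r=(3,3,3,2) succ=(0,0,1,0) retry=(1,0,0,0)
11. W3 CAS -> counter=4 r=(3,3,3,2) succ=(0,0,2,0) retry=(1,0,0,0)
12. W4 CAS -> counter=4 r=(3,3,3,2) succ=(0,0,2,0) retry=(1,0,0,1)
13. W1 CAS -> counter=4 r=(3,3,3,2) succ=(0,0,2,0) retry=(2,0,0,1)
14. W1 LOAD -> counter=4 r=(4,3,3,2) succ=(0,0,2,0) retry=(2,0,0,1)
15. W1 CAS -> counter=5 r=(4,3,3,2) succ=(1,0,2,0) retry=(2,0,0,1)
16. W1 LOAD -> counter=5 r=(5,3,3,2) succ=(1,0,2,0) retry=(2,0,0,1)
17. W2 CAS -> counter=5 r=(5,3,3,2) succ=(1,0,2,0) retry=(2,1,0,1)
18. W1 CAS -> counter=6 r=(5,3,3,2) succ=(2,0,2,0) retry=(2,1,0,1)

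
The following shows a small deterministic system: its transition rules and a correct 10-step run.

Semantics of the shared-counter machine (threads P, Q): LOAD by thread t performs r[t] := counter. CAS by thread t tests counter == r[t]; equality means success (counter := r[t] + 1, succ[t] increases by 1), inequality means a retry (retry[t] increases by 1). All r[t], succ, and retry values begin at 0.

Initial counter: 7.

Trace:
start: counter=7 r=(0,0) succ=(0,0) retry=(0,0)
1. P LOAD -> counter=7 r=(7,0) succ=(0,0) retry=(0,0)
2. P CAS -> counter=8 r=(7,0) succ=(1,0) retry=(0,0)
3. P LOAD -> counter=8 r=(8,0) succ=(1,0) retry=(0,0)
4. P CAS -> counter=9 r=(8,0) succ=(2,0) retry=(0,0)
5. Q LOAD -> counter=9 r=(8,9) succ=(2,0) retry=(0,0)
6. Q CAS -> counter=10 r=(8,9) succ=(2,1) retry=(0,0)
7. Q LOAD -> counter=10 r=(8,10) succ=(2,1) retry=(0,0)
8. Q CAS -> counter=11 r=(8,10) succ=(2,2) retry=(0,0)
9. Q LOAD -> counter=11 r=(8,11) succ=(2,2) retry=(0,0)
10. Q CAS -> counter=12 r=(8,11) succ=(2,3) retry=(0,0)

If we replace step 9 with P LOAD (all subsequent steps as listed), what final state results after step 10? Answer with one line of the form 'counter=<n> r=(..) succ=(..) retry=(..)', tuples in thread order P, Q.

counter=11 r=(11,10) succ=(2,2) retry=(0,1)

(re-executing from step 9 with the substitution; state before step 9: counter=11 r=(8,10) succ=(2,2) retry=(0,0))
9. P LOAD -> counter=11 r=(11,10) succ=(2,2) retry=(0,0)
10. Q CAS -> counter=11 r=(11,10) succ=(2,2) retry=(0,1)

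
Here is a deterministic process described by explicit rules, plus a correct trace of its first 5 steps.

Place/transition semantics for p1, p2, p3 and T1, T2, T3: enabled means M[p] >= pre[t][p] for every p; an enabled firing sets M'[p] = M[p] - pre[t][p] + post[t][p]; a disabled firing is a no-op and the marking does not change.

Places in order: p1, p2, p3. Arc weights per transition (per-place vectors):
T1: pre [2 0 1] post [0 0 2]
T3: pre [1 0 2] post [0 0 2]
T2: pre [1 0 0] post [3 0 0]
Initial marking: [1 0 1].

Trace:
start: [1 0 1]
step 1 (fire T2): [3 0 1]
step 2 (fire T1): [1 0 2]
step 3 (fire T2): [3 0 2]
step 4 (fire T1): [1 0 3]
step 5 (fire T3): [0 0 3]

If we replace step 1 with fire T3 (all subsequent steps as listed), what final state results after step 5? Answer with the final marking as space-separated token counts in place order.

0 0 2

(re-executing from step 1 with the substitution; state before step 1: [1 0 1])
step 1 (fire T3): [1 0 1]
step 2 (fire T1): [1 0 1]
step 3 (fire T2): [3 0 1]
step 4 (fire T1): [1 0 2]
step 5 (fire T3): [0 0 2]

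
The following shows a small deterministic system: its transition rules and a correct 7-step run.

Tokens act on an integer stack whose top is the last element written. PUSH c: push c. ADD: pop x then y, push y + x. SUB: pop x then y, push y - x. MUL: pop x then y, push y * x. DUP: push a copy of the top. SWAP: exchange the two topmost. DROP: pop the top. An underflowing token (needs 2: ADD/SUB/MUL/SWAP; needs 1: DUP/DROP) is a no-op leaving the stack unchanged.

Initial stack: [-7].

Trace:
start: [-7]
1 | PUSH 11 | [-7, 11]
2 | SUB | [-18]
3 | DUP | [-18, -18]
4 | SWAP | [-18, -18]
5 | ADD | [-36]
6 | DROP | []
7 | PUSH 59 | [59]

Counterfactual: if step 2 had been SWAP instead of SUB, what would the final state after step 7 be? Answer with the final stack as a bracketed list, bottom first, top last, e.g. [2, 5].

(re-executing from step 2 with the substitution; state before step 2: [-7, 11])
2 | SWAP | [11, -7]
3 | DUP | [11, -7, -7]
4 | SWAP | [11, -7, -7]
5 | ADD | [11, -14]
6 | DROP | [11]
7 | PUSH 59 | [11, 59]

[11, 59]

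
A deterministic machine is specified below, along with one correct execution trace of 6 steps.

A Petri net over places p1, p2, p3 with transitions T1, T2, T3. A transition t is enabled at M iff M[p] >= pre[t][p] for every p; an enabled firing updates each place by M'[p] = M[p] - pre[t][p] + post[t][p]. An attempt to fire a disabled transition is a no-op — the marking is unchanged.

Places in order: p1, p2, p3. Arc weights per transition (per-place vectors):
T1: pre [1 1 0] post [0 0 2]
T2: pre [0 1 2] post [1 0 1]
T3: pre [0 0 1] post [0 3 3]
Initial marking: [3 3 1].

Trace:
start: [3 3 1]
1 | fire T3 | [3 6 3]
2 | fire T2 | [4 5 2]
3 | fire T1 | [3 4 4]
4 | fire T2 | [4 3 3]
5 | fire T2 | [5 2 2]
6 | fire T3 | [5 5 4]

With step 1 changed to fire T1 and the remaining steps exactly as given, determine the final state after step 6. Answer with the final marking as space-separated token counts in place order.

(re-executing from step 1 with the substitution; state before step 1: [3 3 1])
1 | fire T1 | [2 2 3]
2 | fire T2 | [3 1 2]
3 | fire T1 | [2 0 4]
4 | fire T2 | [2 0 4]
5 | fire T2 | [2 0 4]
6 | fire T3 | [2 3 6]

2 3 6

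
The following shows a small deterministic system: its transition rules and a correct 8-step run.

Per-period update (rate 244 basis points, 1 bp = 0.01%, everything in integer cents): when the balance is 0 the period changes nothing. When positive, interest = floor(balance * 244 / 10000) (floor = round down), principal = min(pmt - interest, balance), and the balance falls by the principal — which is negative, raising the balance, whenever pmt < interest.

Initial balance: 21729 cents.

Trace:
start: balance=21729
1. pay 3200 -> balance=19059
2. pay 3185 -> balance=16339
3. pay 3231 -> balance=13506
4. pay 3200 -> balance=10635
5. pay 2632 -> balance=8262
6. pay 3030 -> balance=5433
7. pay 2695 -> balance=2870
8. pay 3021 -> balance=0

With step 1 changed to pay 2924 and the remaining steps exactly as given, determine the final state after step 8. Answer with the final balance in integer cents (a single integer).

244

(re-executing from step 1 with the substitution; state before step 1: balance=21729)
1. pay 2924 -> balance=19335
2. pay 3185 -> balance=16621
3. pay 3231 -> balance=13795
4. pay 3200 -> balance=10931
5. pay 2632 -> balance=8565
6. pay 3030 -> balance=5743
7. pay 2695 -> balance=3188
8. pay 3021 -> balance=244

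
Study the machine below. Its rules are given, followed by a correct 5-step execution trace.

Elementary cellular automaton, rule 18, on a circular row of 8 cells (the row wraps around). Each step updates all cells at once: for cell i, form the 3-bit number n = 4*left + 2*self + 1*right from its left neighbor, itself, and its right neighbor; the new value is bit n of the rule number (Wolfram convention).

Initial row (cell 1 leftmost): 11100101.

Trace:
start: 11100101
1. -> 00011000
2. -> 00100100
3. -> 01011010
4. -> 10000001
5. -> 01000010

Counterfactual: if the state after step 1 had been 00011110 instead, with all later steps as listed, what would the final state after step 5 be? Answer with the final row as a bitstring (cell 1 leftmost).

state after step 1 := 00011110
2. -> 00100001
3. -> 11010010
4. -> 00001100
5. -> 00010010

00010010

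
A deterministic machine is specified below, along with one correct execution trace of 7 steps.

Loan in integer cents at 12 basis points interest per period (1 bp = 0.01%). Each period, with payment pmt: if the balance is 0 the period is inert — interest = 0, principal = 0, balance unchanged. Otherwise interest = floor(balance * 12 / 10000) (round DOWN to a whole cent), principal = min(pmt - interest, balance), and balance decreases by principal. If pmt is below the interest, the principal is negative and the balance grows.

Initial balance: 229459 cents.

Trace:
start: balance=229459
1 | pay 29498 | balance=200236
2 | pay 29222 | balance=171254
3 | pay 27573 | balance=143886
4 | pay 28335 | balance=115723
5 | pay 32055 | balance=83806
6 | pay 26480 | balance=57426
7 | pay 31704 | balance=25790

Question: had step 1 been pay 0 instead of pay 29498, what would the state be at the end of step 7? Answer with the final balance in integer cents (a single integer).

(re-executing from step 1 with the substitution; state before step 1: balance=229459)
1 | pay 0 | balance=229734
2 | pay 29222 | balance=200787
3 | pay 27573 | balance=173454
4 | pay 28335 | balance=145327
5 | pay 32055 | balance=113446
6 | pay 26480 | balance=87102
7 | pay 31704 | balance=55502

55502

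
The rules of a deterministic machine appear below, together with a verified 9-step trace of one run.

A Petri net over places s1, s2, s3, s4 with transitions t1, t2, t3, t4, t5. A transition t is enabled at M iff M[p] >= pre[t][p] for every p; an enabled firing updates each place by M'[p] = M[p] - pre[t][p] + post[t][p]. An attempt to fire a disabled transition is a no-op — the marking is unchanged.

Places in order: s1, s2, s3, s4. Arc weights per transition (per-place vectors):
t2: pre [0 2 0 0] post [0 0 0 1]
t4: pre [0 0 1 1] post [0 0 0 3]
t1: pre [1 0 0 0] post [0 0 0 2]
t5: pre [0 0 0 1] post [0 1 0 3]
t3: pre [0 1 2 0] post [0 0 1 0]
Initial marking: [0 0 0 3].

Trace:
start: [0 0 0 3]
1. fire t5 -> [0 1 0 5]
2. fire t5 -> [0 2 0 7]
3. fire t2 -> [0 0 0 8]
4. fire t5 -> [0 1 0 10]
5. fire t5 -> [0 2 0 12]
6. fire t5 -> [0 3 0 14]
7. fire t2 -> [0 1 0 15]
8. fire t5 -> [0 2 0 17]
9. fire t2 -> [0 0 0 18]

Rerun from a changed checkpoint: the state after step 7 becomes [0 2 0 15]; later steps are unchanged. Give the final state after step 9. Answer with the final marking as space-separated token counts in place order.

state after step 7 := [0 2 0 15]
8. fire t5 -> [0 3 0 17]
9. fire t2 -> [0 1 0 18]

0 1 0 18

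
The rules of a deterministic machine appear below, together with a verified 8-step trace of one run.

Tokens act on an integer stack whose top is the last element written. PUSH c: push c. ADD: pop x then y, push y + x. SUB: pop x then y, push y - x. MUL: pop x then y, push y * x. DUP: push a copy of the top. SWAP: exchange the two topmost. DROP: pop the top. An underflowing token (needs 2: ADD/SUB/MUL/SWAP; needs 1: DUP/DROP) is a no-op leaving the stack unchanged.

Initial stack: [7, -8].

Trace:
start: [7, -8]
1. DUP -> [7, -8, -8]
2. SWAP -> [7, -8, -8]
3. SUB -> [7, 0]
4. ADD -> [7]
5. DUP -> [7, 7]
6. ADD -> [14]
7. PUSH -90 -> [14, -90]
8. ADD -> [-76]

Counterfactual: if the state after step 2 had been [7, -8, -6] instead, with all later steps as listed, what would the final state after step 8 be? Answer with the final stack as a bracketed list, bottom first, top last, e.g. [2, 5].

state after step 2 := [7, -8, -6]
3. SUB -> [7, -2]
4. ADD -> [5]
5. DUP -> [5, 5]
6. ADD -> [10]
7. PUSH -90 -> [10, -90]
8. ADD -> [-80]

[-80]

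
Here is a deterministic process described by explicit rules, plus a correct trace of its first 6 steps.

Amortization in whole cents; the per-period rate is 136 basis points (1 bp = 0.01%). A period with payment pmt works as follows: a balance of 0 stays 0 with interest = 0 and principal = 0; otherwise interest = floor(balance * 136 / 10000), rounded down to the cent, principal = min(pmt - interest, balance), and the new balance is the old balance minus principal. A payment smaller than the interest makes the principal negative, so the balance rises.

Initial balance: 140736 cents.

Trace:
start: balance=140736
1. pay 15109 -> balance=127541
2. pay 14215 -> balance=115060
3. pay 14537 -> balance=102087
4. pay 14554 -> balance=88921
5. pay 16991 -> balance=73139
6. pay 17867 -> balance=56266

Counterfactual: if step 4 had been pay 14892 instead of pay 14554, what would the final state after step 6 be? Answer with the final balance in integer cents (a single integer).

(re-executing from step 4 with the substitution; state before step 4: balance=102087)
4. pay 14892 -> balance=88583
5. pay 16991 -> balance=72796
6. pay 17867 -> balance=55919

55919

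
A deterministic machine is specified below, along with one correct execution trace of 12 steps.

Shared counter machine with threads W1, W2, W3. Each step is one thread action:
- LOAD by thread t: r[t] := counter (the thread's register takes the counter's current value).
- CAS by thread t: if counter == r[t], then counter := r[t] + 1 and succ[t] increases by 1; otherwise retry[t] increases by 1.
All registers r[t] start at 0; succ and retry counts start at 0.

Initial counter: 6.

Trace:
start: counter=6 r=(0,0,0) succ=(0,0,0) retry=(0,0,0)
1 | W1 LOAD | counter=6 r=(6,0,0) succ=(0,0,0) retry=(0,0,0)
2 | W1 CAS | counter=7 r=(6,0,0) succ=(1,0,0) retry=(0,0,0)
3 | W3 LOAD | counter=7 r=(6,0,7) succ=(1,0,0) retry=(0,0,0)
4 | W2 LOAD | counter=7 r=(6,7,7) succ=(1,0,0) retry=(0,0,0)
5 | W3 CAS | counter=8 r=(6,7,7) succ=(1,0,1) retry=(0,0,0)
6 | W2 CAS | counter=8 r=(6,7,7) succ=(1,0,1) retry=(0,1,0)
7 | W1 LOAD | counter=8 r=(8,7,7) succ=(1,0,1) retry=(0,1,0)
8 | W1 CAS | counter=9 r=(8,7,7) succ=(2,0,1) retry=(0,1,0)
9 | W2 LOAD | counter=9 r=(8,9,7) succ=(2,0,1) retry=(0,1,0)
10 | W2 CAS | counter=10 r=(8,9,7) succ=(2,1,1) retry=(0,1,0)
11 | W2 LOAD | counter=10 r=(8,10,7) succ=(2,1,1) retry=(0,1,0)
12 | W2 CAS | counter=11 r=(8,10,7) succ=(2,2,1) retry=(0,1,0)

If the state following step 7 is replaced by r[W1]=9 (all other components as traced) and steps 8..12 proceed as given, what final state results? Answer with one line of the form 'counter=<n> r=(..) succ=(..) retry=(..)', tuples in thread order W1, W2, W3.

state after step 7 := counter=8 r=(9,7,7) succ=(1,0,1) retry=(0,1,0)
8 | W1 CAS | counter=8 r=(9,7,7) succ=(1,0,1) retry=(1,1,0)
9 | W2 LOAD | counter=8 r=(9,8,7) succ=(1,0,1) retry=(1,1,0)
10 | W2 CAS | counter=9 r=(9,8,7) succ=(1,1,1) retry=(1,1,0)
11 | W2 LOAD | counter=9 r=(9,9,7) succ=(1,1,1) retry=(1,1,0)
12 | W2 CAS | counter=10 r=(9,9,7) succ=(1,2,1) retry=(1,1,0)

counter=10 r=(9,9,7) succ=(1,2,1) retry=(1,1,0)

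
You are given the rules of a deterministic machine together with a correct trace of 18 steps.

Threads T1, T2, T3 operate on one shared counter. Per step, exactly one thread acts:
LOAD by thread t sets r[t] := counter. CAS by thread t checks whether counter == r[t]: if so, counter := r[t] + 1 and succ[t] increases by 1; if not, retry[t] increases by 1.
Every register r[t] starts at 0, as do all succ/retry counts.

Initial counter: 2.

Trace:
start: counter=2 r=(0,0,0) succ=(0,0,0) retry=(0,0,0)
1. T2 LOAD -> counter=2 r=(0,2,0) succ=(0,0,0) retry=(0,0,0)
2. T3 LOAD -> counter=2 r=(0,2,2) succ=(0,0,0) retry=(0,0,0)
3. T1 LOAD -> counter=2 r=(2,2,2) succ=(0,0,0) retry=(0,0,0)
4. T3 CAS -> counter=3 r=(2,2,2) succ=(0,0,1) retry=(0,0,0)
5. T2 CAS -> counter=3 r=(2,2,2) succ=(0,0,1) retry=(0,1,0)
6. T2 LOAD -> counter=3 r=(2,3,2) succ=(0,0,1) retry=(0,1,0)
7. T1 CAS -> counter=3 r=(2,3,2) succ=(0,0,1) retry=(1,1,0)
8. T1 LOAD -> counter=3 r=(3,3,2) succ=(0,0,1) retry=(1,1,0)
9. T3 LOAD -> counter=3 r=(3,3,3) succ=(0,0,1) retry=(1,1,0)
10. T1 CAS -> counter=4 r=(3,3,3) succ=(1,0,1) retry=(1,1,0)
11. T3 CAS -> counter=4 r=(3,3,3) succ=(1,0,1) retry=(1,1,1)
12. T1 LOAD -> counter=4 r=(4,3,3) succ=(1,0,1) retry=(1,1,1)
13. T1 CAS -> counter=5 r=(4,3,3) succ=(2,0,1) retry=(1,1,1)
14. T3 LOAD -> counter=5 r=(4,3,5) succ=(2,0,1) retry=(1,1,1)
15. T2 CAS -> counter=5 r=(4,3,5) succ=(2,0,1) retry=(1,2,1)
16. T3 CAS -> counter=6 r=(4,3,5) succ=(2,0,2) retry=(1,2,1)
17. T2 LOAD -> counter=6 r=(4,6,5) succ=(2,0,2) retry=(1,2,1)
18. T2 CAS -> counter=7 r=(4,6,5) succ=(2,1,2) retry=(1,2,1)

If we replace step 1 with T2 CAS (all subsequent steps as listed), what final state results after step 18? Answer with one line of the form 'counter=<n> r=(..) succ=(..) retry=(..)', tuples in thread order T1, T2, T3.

counter=7 r=(4,6,5) succ=(2,1,2) retry=(1,3,1)

(re-executing from step 1 with the substitution; state before step 1: counter=2 r=(0,0,0) succ=(0,0,0) retry=(0,0,0))
1. T2 CAS -> counter=2 r=(0,0,0) succ=(0,0,0) retry=(0,1,0)
2. T3 LOAD -> counter=2 r=(0,0,2) succ=(0,0,0) retry=(0,1,0)
3. T1 LOAD -> counter=2 r=(2,0,2) succ=(0,0,0) retry=(0,1,0)
4. T3 CAS -> counter=3 r=(2,0,2) succ=(0,0,1) retry=(0,1,0)
5. T2 CAS -> counter=3 r=(2,0,2) succ=(0,0,1) retry=(0,2,0)
6. T2 LOAD -> counter=3 r=(2,3,2) succ=(0,0,1) retry=(0,2,0)
7. T1 CAS -> counter=3 r=(2,3,2) succ=(0,0,1) retry=(1,2,0)
8. T1 LOAD -> counter=3 r=(3,3,2) succ=(0,0,1) retry=(1,2,0)
9. T3 LOAD -> counter=3 r=(3,3,3) succ=(0,0,1) retry=(1,2,0)
10. T1 CAS -> counter=4 r=(3,3,3) succ=(1,0,1) retry=(1,2,0)
11. T3 CAS -> counter=4 r=(3,3,3) succ=(1,0,1) retry=(1,2,1)
12. T1 LOAD -> counter=4 r=(4,3,3) succ=(1,0,1) retry=(1,2,1)
13. T1 CAS -> counter=5 r=(4,3,3) succ=(2,0,1) retry=(1,2,1)
14. T3 LOAD -> counter=5 r=(4,3,5) succ=(2,0,1) retry=(1,2,1)
15. T2 CAS -> counter=5 r=(4,3,5) succ=(2,0,1) retry=(1,3,1)
16. T3 CAS -> counter=6 r=(4,3,5) succ=(2,0,2) retry=(1,3,1)
17. T2 LOAD -> counter=6 r=(4,6,5) succ=(2,0,2) retry=(1,3,1)
18. T2 CAS -> counter=7 r=(4,6,5) succ=(2,1,2) retry=(1,3,1)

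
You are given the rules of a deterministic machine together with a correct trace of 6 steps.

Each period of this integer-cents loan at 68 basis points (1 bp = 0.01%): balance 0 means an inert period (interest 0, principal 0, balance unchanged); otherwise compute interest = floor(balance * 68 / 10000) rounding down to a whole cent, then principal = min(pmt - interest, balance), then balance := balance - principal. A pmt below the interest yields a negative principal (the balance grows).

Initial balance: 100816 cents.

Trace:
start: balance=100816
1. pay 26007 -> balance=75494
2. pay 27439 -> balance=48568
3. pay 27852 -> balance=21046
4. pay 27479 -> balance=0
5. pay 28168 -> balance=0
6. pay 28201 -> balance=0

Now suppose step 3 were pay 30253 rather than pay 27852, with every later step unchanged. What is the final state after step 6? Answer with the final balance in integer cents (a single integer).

(re-executing from step 3 with the substitution; state before step 3: balance=48568)
3. pay 30253 -> balance=18645
4. pay 27479 -> balance=0
5. pay 28168 -> balance=0
6. pay 28201 -> balance=0

0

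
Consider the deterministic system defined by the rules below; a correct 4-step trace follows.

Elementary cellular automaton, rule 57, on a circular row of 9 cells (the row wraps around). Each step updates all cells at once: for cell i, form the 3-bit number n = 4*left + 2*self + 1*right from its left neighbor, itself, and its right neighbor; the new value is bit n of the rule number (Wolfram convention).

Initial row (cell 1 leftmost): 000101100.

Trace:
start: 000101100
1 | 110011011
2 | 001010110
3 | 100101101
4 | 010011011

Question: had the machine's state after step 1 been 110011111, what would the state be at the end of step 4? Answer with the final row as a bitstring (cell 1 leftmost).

state after step 1 := 110011111
2 | 001010000
3 | 100101111
4 | 010011000

010011000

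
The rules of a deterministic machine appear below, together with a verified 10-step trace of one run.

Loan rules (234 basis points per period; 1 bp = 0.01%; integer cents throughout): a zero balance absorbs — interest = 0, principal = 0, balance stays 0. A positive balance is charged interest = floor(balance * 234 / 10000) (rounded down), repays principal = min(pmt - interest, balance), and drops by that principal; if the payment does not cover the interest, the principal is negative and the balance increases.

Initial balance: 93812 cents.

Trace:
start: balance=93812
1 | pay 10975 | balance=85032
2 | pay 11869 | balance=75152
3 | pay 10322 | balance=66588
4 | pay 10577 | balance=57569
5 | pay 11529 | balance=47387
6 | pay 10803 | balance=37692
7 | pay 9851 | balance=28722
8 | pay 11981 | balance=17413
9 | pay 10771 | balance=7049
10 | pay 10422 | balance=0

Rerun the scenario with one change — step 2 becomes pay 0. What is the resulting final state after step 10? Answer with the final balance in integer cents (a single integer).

(re-executing from step 2 with the substitution; state before step 2: balance=85032)
2 | pay 0 | balance=87021
3 | pay 10322 | balance=78735
4 | pay 10577 | balance=70000
5 | pay 11529 | balance=60109
6 | pay 10803 | balance=50712
7 | pay 9851 | balance=42047
8 | pay 11981 | balance=31049
9 | pay 10771 | balance=21004
10 | pay 10422 | balance=11073

11073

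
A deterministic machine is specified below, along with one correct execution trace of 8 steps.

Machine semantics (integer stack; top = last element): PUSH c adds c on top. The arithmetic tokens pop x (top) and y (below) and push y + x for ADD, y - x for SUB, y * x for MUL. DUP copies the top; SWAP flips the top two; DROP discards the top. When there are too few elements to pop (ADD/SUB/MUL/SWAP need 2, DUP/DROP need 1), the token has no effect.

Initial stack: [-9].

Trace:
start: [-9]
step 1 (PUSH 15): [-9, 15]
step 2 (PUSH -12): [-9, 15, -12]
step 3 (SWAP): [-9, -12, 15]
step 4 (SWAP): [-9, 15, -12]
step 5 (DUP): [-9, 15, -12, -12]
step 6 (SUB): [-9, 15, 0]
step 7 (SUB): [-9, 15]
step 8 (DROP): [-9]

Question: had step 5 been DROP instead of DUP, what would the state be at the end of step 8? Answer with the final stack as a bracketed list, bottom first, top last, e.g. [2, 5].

(re-executing from step 5 with the substitution; state before step 5: [-9, 15, -12])
step 5 (DROP): [-9, 15]
step 6 (SUB): [-24]
step 7 (SUB): [-24]
step 8 (DROP): []

[]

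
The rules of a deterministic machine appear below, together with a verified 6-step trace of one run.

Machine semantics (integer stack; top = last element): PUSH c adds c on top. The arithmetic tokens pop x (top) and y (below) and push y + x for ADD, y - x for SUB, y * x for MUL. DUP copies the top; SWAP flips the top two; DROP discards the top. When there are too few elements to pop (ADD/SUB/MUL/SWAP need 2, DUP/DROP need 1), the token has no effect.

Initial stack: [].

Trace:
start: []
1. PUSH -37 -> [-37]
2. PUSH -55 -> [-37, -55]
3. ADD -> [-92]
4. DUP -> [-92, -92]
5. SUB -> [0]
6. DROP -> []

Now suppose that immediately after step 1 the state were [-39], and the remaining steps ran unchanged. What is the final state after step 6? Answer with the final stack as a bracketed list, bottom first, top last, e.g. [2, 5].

[]

state after step 1 := [-39]
2. PUSH -55 -> [-39, -55]
3. ADD -> [-94]
4. DUP -> [-94, -94]
5. SUB -> [0]
6. DROP -> []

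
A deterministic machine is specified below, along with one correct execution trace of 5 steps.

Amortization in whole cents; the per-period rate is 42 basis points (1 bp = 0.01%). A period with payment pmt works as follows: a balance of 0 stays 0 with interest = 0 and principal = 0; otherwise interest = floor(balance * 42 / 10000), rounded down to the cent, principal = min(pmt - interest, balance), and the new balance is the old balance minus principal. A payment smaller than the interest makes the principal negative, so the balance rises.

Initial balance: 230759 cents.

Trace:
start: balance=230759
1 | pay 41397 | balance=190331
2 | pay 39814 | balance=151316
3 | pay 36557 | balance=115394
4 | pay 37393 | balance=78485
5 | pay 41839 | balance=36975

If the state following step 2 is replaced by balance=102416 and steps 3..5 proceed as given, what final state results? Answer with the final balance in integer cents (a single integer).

state after step 2 := balance=102416
3 | pay 36557 | balance=66289
4 | pay 37393 | balance=29174
5 | pay 41839 | balance=0

0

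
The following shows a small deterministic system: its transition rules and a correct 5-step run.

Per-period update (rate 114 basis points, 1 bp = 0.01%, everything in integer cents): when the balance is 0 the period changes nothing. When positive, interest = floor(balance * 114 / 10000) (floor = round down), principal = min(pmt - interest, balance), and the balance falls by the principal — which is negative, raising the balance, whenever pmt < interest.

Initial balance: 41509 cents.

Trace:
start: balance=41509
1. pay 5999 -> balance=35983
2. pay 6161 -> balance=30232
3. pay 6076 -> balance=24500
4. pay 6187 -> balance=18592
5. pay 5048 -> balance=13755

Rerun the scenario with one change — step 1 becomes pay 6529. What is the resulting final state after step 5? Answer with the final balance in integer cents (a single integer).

(re-executing from step 1 with the substitution; state before step 1: balance=41509)
1. pay 6529 -> balance=35453
2. pay 6161 -> balance=29696
3. pay 6076 -> balance=23958
4. pay 6187 -> balance=18044
5. pay 5048 -> balance=13201

13201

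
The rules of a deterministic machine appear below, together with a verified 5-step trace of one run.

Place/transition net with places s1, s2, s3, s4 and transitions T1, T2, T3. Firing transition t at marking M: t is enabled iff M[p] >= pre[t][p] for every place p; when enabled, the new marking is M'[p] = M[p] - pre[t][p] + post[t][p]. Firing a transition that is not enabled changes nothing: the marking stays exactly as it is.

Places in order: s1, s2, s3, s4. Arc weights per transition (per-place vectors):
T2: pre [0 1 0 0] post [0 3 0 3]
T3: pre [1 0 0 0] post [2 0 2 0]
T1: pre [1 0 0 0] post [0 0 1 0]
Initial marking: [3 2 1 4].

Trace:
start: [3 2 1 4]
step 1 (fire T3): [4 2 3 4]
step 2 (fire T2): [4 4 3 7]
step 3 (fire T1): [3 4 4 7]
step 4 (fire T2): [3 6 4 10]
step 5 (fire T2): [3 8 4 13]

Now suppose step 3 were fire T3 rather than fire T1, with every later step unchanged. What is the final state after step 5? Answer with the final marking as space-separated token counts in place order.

5 8 5 13

(re-executing from step 3 with the substitution; state before step 3: [4 4 3 7])
step 3 (fire T3): [5 4 5 7]
step 4 (fire T2): [5 6 5 10]
step 5 (fire T2): [5 8 5 13]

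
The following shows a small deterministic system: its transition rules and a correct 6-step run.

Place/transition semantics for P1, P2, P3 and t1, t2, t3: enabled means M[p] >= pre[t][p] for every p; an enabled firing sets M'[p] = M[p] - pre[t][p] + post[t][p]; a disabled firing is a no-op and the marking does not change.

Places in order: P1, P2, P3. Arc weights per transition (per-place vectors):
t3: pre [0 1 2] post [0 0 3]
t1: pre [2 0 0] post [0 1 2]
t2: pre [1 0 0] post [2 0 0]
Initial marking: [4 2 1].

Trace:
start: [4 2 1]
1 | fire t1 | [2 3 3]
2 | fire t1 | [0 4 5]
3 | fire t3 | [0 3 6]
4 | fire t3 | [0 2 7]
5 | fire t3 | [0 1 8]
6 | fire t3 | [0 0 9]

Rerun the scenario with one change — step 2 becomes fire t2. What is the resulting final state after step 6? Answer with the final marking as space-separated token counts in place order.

(re-executing from step 2 with the substitution; state before step 2: [2 3 3])
2 | fire t2 | [3 3 3]
3 | fire t3 | [3 2 4]
4 | fire t3 | [3 1 5]
5 | fire t3 | [3 0 6]
6 | fire t3 | [3 0 6]

3 0 6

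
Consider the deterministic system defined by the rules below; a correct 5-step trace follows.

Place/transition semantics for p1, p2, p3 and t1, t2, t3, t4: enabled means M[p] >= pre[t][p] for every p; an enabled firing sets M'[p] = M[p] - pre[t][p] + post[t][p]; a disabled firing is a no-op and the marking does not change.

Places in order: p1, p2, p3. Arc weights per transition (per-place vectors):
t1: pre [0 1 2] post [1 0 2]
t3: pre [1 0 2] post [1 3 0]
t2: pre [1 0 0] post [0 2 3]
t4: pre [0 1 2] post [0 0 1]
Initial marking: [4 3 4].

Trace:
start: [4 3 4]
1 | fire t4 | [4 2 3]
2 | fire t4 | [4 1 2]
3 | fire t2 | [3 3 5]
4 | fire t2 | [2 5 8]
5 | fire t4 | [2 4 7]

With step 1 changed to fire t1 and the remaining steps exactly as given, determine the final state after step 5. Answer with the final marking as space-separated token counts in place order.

(re-executing from step 1 with the substitution; state before step 1: [4 3 4])
1 | fire t1 | [5 2 4]
2 | fire t4 | [5 1 3]
3 | fire t2 | [4 3 6]
4 | fire t2 | [3 5 9]
5 | fire t4 | [3 4 8]

3 4 8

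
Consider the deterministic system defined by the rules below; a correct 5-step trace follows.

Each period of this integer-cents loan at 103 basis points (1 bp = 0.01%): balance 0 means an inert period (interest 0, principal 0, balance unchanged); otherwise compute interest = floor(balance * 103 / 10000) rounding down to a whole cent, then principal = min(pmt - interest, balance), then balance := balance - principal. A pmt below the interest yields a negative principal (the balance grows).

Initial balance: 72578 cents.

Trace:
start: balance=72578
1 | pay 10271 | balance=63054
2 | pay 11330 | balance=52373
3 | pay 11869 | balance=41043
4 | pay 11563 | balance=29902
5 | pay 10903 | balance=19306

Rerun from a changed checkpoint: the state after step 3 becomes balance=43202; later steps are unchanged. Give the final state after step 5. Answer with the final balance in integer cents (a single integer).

21510

state after step 3 := balance=43202
4 | pay 11563 | balance=32083
5 | pay 10903 | balance=21510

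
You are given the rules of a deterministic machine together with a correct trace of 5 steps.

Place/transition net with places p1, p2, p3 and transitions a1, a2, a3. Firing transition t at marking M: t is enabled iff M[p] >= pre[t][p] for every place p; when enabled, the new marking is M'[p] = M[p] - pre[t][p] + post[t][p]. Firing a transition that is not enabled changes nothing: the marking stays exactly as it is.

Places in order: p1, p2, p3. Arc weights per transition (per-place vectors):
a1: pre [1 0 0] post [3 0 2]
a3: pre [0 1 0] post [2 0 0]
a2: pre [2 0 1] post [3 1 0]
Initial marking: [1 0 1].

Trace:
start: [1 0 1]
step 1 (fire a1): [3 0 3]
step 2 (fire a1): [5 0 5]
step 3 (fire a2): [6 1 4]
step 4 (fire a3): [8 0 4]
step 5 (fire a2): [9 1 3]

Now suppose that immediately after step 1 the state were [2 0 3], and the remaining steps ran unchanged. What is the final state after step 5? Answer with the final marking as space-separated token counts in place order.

8 1 3

state after step 1 := [2 0 3]
step 2 (fire a1): [4 0 5]
step 3 (fire a2): [5 1 4]
step 4 (fire a3): [7 0 4]
step 5 (fire a2): [8 1 3]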